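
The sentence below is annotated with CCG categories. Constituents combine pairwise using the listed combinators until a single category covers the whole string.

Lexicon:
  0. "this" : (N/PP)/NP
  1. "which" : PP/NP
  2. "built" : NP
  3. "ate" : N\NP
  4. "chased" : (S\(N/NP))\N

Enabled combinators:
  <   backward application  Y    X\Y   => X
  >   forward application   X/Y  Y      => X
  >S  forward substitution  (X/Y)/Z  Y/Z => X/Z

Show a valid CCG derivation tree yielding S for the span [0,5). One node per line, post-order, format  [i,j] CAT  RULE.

[0,5] S   <
  [0,2] N/NP   >S
    [0,1] "this" : (N/PP)/NP
    [1,2] "which" : PP/NP
  [2,5] S\(N/NP)   <
    [2,4] N   <
      [2,3] "built" : NP
      [3,4] "ate" : N\NP
    [4,5] "chased" : (S\(N/NP))\N

[0,1] (N/PP)/NP  lex  "this"
[1,2] PP/NP  lex  "which"
[0,2] N/NP  >S  k=1
[2,3] NP  lex  "built"
[3,4] N\NP  lex  "ate"
[2,4] N  <  k=3
[4,5] (S\(N/NP))\N  lex  "chased"
[2,5] S\(N/NP)  <  k=4
[0,5] S  <  k=2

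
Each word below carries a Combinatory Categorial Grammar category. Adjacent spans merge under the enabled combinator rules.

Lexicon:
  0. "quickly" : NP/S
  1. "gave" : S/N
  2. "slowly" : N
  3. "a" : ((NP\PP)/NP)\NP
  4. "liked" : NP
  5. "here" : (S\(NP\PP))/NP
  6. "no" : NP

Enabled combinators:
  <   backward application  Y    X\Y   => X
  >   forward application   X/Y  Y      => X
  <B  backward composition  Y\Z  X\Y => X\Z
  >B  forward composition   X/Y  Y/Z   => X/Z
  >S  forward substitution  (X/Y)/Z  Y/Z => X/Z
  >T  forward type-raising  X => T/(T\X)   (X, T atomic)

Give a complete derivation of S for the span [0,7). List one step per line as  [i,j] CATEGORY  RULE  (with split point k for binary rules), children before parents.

[0,1] NP/S  lex  "quickly"
[1,2] S/N  lex  "gave"
[2,3] N  lex  "slowly"
[1,3] S  >  k=2
[0,3] NP  >  k=1
[3,4] ((NP\PP)/NP)\NP  lex  "a"
[0,4] (NP\PP)/NP  <  k=3
[4,5] NP  lex  "liked"
[0,5] NP\PP  >  k=4
[5,6] (S\(NP\PP))/NP  lex  "here"
[6,7] NP  lex  "no"
[5,7] S\(NP\PP)  >  k=6
[0,7] S  <  k=5

[0,7] S   <
  [0,5] NP\PP   >
    [0,4] (NP\PP)/NP   <
      [0,3] NP   >
        [0,1] "quickly" : NP/S
        [1,3] S   >
          [1,2] "gave" : S/N
          [2,3] "slowly" : N
      [3,4] "a" : ((NP\PP)/NP)\NP
    [4,5] "liked" : NP
  [5,7] S\(NP\PP)   >
    [5,6] "here" : (S\(NP\PP))/NP
    [6,7] "no" : NP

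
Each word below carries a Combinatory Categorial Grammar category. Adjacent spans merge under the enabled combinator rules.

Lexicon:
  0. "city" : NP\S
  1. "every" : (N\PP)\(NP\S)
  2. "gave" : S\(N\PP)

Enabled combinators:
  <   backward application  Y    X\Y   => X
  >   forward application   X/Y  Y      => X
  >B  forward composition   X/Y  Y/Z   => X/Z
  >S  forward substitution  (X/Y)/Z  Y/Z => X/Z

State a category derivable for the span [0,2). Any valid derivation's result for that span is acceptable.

[0,3] S   <
  [0,2] N\PP   <
    [0,1] "city" : NP\S
    [1,2] "every" : (N\PP)\(NP\S)
  [2,3] "gave" : S\(N\PP)

N\PP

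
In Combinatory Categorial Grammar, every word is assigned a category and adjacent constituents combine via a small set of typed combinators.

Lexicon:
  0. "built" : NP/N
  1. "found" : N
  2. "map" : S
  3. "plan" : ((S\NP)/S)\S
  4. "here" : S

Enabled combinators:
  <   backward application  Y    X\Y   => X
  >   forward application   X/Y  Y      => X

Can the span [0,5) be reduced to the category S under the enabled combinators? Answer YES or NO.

YES

[0,5] S   <
  [0,2] NP   >
    [0,1] "built" : NP/N
    [1,2] "found" : N
  [2,5] S\NP   >
    [2,4] (S\NP)/S   <
      [2,3] "map" : S
      [3,4] "plan" : ((S\NP)/S)\S
    [4,5] "here" : S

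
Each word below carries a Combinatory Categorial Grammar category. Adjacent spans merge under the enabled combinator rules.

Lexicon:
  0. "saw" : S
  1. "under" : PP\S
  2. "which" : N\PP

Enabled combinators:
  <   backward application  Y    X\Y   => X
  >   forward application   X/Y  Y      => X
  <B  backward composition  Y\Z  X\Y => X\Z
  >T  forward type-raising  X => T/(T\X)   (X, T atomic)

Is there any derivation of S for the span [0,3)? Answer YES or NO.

NO

S PP\S N\PP
CKY chart[0,3] = {N, N/(N\N), NP/(NP\N), PP/(PP\N), S/(S\N)}; S ∉ chart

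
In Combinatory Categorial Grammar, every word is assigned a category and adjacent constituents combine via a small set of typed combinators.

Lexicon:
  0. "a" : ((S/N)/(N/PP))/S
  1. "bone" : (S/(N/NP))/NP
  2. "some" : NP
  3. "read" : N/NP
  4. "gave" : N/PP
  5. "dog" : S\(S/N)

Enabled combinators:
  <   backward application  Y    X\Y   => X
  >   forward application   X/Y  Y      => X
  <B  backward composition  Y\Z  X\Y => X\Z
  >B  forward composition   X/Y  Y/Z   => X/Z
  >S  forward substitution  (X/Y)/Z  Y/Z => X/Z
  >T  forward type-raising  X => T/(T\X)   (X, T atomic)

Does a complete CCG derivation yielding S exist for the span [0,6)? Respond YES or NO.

[0,6] S   <
  [0,5] S/N   >
    [0,4] (S/N)/(N/PP)   >
      [0,1] "a" : ((S/N)/(N/PP))/S
      [1,4] S   >
        [1,3] S/(N/NP)   >
          [1,2] "bone" : (S/(N/NP))/NP
          [2,3] "some" : NP
        [3,4] "read" : N/NP
    [4,5] "gave" : N/PP
  [5,6] "dog" : S\(S/N)

YES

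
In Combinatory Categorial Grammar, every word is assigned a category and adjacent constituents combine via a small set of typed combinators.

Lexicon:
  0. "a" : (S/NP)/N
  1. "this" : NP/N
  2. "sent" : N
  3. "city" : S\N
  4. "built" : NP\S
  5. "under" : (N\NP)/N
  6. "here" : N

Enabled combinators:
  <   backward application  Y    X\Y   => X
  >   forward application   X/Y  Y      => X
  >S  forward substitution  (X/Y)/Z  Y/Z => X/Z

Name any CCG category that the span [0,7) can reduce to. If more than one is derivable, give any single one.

S

[0,7] S   >
  [0,2] S/N   >S
    [0,1] "a" : (S/NP)/N
    [1,2] "this" : NP/N
  [2,7] N   <
    [2,5] NP   <
      [2,4] S   <
        [2,3] "sent" : N
        [3,4] "city" : S\N
      [4,5] "built" : NP\S
    [5,7] N\NP   >
      [5,6] "under" : (N\NP)/N
      [6,7] "here" : N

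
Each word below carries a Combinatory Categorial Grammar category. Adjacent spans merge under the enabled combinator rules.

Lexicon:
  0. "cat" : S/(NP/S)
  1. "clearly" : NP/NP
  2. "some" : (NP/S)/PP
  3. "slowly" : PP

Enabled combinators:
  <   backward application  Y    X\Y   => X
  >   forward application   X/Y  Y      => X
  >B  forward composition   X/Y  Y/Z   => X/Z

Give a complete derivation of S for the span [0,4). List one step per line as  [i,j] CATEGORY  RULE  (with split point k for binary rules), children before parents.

[0,1] S/(NP/S)  lex  "cat"
[1,2] NP/NP  lex  "clearly"
[2,3] (NP/S)/PP  lex  "some"
[3,4] PP  lex  "slowly"
[2,4] NP/S  >  k=3
[1,4] NP/S  >B  k=2
[0,4] S  >  k=1

[0,4] S   >
  [0,1] "cat" : S/(NP/S)
  [1,4] NP/S   >B
    [1,2] "clearly" : NP/NP
    [2,4] NP/S   >
      [2,3] "some" : (NP/S)/PP
      [3,4] "slowly" : PP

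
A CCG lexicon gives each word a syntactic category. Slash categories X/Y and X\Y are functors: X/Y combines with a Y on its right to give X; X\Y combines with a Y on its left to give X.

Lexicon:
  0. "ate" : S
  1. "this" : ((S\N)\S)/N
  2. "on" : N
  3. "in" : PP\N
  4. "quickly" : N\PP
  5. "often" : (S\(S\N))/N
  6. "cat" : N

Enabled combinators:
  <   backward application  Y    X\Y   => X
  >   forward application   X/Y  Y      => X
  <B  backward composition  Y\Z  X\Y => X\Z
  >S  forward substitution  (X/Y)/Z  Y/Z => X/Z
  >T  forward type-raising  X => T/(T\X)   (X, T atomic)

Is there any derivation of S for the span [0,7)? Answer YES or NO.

[0,7] S   <
  [0,5] S\N   <
    [0,1] "ate" : S
    [1,5] (S\N)\S   >
      [1,2] "this" : ((S\N)\S)/N
      [2,5] N   <
        [2,4] PP   <
          [2,3] "on" : N
          [3,4] "in" : PP\N
        [4,5] "quickly" : N\PP
  [5,7] S\(S\N)   >
    [5,6] "often" : (S\(S\N))/N
    [6,7] "cat" : N

YES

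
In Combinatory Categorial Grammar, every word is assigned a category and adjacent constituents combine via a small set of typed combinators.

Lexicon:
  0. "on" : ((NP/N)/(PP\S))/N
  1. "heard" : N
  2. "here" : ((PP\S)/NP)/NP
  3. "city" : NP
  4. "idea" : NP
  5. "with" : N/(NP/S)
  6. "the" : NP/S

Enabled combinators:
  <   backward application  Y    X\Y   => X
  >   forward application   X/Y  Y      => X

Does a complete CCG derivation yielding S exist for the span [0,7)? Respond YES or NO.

((NP/N)/(PP\S))/N N ((PP\S)/NP)/NP NP NP N/(NP/S) NP/S
CKY chart[0,7] = {NP}; S ∉ chart

NO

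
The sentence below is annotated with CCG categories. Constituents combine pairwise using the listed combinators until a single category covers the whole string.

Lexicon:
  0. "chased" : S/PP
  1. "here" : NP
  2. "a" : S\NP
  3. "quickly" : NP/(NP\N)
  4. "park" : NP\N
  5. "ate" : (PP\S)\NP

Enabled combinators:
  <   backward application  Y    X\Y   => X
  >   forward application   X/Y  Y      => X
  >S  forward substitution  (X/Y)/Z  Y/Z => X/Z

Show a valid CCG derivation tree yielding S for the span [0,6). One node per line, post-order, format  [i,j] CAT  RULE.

[0,6] S   >
  [0,1] "chased" : S/PP
  [1,6] PP   <
    [1,3] S   <
      [1,2] "here" : NP
      [2,3] "a" : S\NP
    [3,6] PP\S   <
      [3,5] NP   >
        [3,4] "quickly" : NP/(NP\N)
        [4,5] "park" : NP\N
      [5,6] "ate" : (PP\S)\NP

[0,1] S/PP  lex  "chased"
[1,2] NP  lex  "here"
[2,3] S\NP  lex  "a"
[1,3] S  <  k=2
[3,4] NP/(NP\N)  lex  "quickly"
[4,5] NP\N  lex  "park"
[3,5] NP  >  k=4
[5,6] (PP\S)\NP  lex  "ate"
[3,6] PP\S  <  k=5
[1,6] PP  <  k=3
[0,6] S  >  k=1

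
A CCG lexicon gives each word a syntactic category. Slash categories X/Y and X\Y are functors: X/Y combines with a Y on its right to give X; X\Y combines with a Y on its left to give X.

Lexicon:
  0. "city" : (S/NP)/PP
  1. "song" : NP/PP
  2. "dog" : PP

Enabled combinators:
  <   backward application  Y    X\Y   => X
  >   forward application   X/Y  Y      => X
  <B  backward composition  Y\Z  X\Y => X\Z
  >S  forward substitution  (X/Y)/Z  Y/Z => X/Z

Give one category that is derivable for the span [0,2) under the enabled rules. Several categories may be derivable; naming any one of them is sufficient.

[0,3] S   >
  [0,2] S/PP   >S
    [0,1] "city" : (S/NP)/PP
    [1,2] "song" : NP/PP
  [2,3] "dog" : PP

S/PP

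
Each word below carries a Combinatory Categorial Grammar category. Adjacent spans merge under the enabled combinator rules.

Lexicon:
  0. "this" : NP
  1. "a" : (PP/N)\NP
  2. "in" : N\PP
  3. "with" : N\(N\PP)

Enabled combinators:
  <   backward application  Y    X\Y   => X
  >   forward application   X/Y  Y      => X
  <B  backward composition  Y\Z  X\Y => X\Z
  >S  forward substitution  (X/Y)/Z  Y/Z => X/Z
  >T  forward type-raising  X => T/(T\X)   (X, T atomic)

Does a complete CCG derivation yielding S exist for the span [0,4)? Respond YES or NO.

NO

NP (PP/N)\NP N\PP N\(N\PP)
CKY chart[0,4] = {N/(N\PP), NP/(NP\PP), PP, PP/(PP\PP), S/(S\PP)}; S ∉ chart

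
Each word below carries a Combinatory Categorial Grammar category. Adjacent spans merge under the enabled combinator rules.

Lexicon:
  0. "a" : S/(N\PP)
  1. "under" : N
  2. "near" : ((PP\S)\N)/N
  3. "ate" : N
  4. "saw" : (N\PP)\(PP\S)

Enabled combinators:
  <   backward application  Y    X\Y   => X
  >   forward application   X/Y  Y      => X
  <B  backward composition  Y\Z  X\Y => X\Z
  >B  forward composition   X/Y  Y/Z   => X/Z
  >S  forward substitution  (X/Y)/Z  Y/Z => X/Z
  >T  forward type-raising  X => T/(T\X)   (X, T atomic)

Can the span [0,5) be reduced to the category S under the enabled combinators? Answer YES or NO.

[0,5] S   >
  [0,1] "a" : S/(N\PP)
  [1,5] N\PP   <
    [1,4] PP\S   <
      [1,2] "under" : N
      [2,4] (PP\S)\N   >
        [2,3] "near" : ((PP\S)\N)/N
        [3,4] "ate" : N
    [4,5] "saw" : (N\PP)\(PP\S)

YES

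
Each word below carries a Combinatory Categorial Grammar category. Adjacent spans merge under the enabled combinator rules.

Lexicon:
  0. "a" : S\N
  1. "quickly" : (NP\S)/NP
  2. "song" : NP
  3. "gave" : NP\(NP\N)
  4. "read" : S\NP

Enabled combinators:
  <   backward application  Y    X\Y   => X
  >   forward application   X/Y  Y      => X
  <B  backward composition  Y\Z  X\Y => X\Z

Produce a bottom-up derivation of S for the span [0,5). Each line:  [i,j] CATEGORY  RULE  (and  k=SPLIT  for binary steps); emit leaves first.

[0,5] S   <
  [0,4] NP   <
    [0,3] NP\N   <B
      [0,1] "a" : S\N
      [1,3] NP\S   >
        [1,2] "quickly" : (NP\S)/NP
        [2,3] "song" : NP
    [3,4] "gave" : NP\(NP\N)
  [4,5] "read" : S\NP

[0,1] S\N  lex  "a"
[1,2] (NP\S)/NP  lex  "quickly"
[2,3] NP  lex  "song"
[1,3] NP\S  >  k=2
[0,3] NP\N  <B  k=1
[3,4] NP\(NP\N)  lex  "gave"
[0,4] NP  <  k=3
[4,5] S\NP  lex  "read"
[0,5] S  <  k=4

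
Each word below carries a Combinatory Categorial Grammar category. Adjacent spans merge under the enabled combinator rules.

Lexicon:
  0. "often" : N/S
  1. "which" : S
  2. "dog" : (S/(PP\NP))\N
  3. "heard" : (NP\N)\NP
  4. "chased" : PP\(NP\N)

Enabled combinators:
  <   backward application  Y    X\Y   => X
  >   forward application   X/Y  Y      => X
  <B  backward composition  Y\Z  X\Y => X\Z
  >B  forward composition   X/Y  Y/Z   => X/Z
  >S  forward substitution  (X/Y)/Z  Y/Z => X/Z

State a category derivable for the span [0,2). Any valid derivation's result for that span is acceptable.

[0,5] S   >
  [0,3] S/(PP\NP)   <
    [0,2] N   >
      [0,1] "often" : N/S
      [1,2] "which" : S
    [2,3] "dog" : (S/(PP\NP))\N
  [3,5] PP\NP   <B
    [3,4] "heard" : (NP\N)\NP
    [4,5] "chased" : PP\(NP\N)

N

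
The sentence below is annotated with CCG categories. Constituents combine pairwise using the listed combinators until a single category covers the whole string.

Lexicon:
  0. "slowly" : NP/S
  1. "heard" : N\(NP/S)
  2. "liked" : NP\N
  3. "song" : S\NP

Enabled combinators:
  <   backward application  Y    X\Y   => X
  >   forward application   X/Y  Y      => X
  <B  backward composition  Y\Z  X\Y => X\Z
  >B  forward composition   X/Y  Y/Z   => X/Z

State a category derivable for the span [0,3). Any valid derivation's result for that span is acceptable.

[0,4] S   <
  [0,3] NP   <
    [0,2] N   <
      [0,1] "slowly" : NP/S
      [1,2] "heard" : N\(NP/S)
    [2,3] "liked" : NP\N
  [3,4] "song" : S\NP

NP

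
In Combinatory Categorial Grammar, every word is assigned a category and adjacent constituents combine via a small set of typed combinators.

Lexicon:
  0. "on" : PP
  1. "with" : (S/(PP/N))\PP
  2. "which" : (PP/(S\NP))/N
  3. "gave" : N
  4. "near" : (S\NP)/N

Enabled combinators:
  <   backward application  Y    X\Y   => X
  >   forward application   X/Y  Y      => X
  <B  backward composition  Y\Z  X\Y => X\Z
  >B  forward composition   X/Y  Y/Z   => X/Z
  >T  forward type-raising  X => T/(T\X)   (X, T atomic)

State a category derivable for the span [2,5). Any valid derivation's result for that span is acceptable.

PP/N

[0,5] S   >
  [0,2] S/(PP/N)   <
    [0,1] "on" : PP
    [1,2] "with" : (S/(PP/N))\PP
  [2,5] PP/N   >B
    [2,4] PP/(S\NP)   >
      [2,3] "which" : (PP/(S\NP))/N
      [3,4] "gave" : N
    [4,5] "near" : (S\NP)/N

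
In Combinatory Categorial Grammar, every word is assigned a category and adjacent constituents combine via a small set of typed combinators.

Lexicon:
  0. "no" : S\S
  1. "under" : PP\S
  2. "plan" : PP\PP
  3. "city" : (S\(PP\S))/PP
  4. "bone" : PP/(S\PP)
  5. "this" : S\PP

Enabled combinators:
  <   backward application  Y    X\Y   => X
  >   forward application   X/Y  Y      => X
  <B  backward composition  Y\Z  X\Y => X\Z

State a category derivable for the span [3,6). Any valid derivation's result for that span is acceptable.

S\(PP\S)

[0,6] S   <
  [0,3] PP\S   <B
    [0,1] "no" : S\S
    [1,3] PP\S   <B
      [1,2] "under" : PP\S
      [2,3] "plan" : PP\PP
  [3,6] S\(PP\S)   >
    [3,4] "city" : (S\(PP\S))/PP
    [4,6] PP   >
      [4,5] "bone" : PP/(S\PP)
      [5,6] "this" : S\PP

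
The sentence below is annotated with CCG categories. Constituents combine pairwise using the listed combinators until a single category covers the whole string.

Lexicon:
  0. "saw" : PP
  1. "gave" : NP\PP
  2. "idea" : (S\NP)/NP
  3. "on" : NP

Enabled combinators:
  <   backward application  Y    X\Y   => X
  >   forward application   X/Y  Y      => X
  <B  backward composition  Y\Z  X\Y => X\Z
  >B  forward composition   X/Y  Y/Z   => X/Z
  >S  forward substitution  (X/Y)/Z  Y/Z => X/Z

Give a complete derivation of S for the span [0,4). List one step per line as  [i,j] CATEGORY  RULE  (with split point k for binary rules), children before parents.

[0,4] S   <
  [0,2] NP   <
    [0,1] "saw" : PP
    [1,2] "gave" : NP\PP
  [2,4] S\NP   >
    [2,3] "idea" : (S\NP)/NP
    [3,4] "on" : NP

[0,1] PP  lex  "saw"
[1,2] NP\PP  lex  "gave"
[0,2] NP  <  k=1
[2,3] (S\NP)/NP  lex  "idea"
[3,4] NP  lex  "on"
[2,4] S\NP  >  k=3
[0,4] S  <  k=2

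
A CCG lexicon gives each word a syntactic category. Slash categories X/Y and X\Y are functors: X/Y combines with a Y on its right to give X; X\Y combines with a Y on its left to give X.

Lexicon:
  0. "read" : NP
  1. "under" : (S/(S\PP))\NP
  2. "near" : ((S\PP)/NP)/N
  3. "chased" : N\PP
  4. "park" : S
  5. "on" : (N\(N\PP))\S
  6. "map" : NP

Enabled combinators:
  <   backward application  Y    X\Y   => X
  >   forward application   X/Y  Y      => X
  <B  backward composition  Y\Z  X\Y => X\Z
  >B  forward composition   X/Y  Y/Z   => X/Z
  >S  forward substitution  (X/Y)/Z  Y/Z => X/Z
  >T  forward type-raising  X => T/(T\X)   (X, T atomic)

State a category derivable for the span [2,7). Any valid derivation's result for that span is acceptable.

[0,7] S   >
  [0,2] S/(S\PP)   <
    [0,1] "read" : NP
    [1,2] "under" : (S/(S\PP))\NP
  [2,7] S\PP   >
    [2,6] (S\PP)/NP   >
      [2,3] "near" : ((S\PP)/NP)/N
      [3,6] N   <
        [3,4] "chased" : N\PP
        [4,6] N\(N\PP)   <
          [4,5] "park" : S
          [5,6] "on" : (N\(N\PP))\S
    [6,7] "map" : NP

S\PP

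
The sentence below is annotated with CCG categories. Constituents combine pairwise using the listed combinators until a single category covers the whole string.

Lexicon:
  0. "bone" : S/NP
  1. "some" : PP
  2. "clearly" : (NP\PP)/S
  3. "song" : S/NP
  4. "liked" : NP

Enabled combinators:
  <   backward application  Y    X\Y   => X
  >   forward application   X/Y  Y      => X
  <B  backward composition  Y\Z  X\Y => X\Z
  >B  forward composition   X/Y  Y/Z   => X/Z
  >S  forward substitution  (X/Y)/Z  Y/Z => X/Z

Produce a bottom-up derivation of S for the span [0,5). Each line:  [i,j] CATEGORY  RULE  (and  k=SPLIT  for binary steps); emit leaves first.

[0,1] S/NP  lex  "bone"
[1,2] PP  lex  "some"
[2,3] (NP\PP)/S  lex  "clearly"
[3,4] S/NP  lex  "song"
[4,5] NP  lex  "liked"
[3,5] S  >  k=4
[2,5] NP\PP  >  k=3
[1,5] NP  <  k=2
[0,5] S  >  k=1

[0,5] S   >
  [0,1] "bone" : S/NP
  [1,5] NP   <
    [1,2] "some" : PP
    [2,5] NP\PP   >
      [2,3] "clearly" : (NP\PP)/S
      [3,5] S   >
        [3,4] "song" : S/NP
        [4,5] "liked" : NP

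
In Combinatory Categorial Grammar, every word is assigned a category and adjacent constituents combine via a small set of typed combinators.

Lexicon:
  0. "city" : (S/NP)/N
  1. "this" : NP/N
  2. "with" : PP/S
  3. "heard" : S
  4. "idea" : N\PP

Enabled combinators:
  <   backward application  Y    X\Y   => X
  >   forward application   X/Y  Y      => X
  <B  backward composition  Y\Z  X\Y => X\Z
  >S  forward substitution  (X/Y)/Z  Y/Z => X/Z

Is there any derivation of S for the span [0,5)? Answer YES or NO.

YES

[0,5] S   >
  [0,2] S/N   >S
    [0,1] "city" : (S/NP)/N
    [1,2] "this" : NP/N
  [2,5] N   <
    [2,4] PP   >
      [2,3] "with" : PP/S
      [3,4] "heard" : S
    [4,5] "idea" : N\PP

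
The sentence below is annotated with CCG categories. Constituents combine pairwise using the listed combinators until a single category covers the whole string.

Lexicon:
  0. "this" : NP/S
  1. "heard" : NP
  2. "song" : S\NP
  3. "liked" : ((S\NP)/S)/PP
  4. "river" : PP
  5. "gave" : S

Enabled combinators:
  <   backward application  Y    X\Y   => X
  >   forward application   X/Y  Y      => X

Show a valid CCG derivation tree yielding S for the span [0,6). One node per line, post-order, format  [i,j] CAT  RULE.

[0,1] NP/S  lex  "this"
[1,2] NP  lex  "heard"
[2,3] S\NP  lex  "song"
[1,3] S  <  k=2
[0,3] NP  >  k=1
[3,4] ((S\NP)/S)/PP  lex  "liked"
[4,5] PP  lex  "river"
[3,5] (S\NP)/S  >  k=4
[5,6] S  lex  "gave"
[3,6] S\NP  >  k=5
[0,6] S  <  k=3

[0,6] S   <
  [0,3] NP   >
    [0,1] "this" : NP/S
    [1,3] S   <
      [1,2] "heard" : NP
      [2,3] "song" : S\NP
  [3,6] S\NP   >
    [3,5] (S\NP)/S   >
      [3,4] "liked" : ((S\NP)/S)/PP
      [4,5] "river" : PP
    [5,6] "gave" : S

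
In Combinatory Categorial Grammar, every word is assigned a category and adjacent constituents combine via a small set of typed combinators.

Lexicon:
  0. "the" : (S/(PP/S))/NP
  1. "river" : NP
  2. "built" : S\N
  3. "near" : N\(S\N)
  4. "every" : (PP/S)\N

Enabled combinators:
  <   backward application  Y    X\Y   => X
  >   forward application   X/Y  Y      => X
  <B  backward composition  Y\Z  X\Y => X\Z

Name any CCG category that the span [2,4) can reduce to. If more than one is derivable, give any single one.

[0,5] S   >
  [0,2] S/(PP/S)   >
    [0,1] "the" : (S/(PP/S))/NP
    [1,2] "river" : NP
  [2,5] PP/S   <
    [2,4] N   <
      [2,3] "built" : S\N
      [3,4] "near" : N\(S\N)
    [4,5] "every" : (PP/S)\N

N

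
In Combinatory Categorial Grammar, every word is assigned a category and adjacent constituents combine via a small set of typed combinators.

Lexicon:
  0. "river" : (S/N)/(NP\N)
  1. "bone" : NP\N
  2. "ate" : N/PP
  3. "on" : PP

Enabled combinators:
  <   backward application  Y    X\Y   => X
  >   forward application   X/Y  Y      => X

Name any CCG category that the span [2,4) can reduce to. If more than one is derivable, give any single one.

N

[0,4] S   >
  [0,2] S/N   >
    [0,1] "river" : (S/N)/(NP\N)
    [1,2] "bone" : NP\N
  [2,4] N   >
    [2,3] "ate" : N/PP
    [3,4] "on" : PP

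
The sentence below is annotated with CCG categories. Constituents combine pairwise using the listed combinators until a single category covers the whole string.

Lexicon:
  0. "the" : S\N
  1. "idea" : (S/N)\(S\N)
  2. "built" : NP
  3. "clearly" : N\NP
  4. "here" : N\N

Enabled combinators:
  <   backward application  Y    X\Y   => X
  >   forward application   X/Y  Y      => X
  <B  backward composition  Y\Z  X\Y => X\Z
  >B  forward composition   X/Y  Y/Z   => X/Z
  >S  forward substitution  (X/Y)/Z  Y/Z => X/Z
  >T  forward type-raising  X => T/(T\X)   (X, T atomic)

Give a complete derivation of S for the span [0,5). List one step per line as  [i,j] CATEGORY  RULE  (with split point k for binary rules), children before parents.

[0,1] S\N  lex  "the"
[1,2] (S/N)\(S\N)  lex  "idea"
[0,2] S/N  <  k=1
[2,3] NP  lex  "built"
[3,4] N\NP  lex  "clearly"
[4,5] N\N  lex  "here"
[3,5] N\NP  <B  k=4
[2,5] N  <  k=3
[0,5] S  >  k=2

[0,5] S   >
  [0,2] S/N   <
    [0,1] "the" : S\N
    [1,2] "idea" : (S/N)\(S\N)
  [2,5] N   <
    [2,3] "built" : NP
    [3,5] N\NP   <B
      [3,4] "clearly" : N\NP
      [4,5] "here" : N\N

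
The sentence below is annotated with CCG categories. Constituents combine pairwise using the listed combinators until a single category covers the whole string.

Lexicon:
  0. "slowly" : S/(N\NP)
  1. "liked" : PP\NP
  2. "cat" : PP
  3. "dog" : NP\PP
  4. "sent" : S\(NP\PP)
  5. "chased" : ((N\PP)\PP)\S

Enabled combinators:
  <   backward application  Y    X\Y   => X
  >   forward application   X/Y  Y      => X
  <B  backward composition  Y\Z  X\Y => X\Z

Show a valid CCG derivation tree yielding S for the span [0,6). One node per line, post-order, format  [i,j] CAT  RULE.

[0,1] S/(N\NP)  lex  "slowly"
[1,2] PP\NP  lex  "liked"
[2,3] PP  lex  "cat"
[3,4] NP\PP  lex  "dog"
[4,5] S\(NP\PP)  lex  "sent"
[3,5] S  <  k=4
[5,6] ((N\PP)\PP)\S  lex  "chased"
[3,6] (N\PP)\PP  <  k=5
[2,6] N\PP  <  k=3
[1,6] N\NP  <B  k=2
[0,6] S  >  k=1

[0,6] S   >
  [0,1] "slowly" : S/(N\NP)
  [1,6] N\NP   <B
    [1,2] "liked" : PP\NP
    [2,6] N\PP   <
      [2,3] "cat" : PP
      [3,6] (N\PP)\PP   <
        [3,5] S   <
          [3,4] "dog" : NP\PP
          [4,5] "sent" : S\(NP\PP)
        [5,6] "chased" : ((N\PP)\PP)\S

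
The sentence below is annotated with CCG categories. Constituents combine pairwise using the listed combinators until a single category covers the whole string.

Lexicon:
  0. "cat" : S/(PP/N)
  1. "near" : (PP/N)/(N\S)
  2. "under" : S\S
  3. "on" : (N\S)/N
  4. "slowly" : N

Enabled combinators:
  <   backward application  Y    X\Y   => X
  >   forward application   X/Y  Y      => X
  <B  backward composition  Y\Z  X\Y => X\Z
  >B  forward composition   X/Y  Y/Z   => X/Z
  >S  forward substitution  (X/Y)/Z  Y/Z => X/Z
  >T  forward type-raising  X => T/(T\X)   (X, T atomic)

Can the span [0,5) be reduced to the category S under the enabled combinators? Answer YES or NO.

YES

[0,5] S   >
  [0,1] "cat" : S/(PP/N)
  [1,5] PP/N   >
    [1,2] "near" : (PP/N)/(N\S)
    [2,5] N\S   <B
      [2,3] "under" : S\S
      [3,5] N\S   >
        [3,4] "on" : (N\S)/N
        [4,5] "slowly" : N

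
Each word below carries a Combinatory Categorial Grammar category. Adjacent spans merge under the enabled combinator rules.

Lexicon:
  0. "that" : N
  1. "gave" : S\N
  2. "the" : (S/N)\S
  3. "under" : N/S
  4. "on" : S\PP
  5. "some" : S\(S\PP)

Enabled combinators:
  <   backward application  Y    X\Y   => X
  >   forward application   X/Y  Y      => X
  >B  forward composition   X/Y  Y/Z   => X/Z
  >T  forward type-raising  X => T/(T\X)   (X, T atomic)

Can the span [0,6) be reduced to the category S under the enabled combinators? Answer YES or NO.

YES

[0,6] S   >
  [0,3] S/N   <
    [0,2] S   <
      [0,1] "that" : N
      [1,2] "gave" : S\N
    [2,3] "the" : (S/N)\S
  [3,6] N   >
    [3,4] "under" : N/S
    [4,6] S   <
      [4,5] "on" : S\PP
      [5,6] "some" : S\(S\PP)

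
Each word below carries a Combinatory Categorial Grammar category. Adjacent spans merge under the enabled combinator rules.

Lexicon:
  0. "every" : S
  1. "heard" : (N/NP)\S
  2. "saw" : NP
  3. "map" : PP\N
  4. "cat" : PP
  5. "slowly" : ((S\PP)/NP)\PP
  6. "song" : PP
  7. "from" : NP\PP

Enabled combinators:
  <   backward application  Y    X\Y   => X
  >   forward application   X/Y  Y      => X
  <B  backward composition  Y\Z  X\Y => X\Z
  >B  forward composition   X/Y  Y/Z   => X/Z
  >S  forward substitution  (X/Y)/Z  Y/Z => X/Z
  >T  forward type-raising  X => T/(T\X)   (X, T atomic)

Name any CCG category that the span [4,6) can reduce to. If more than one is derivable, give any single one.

(S\PP)/NP

[0,8] S   <
  [0,4] PP   <
    [0,3] N   >
      [0,2] N/NP   <
        [0,1] "every" : S
        [1,2] "heard" : (N/NP)\S
      [2,3] "saw" : NP
    [3,4] "map" : PP\N
  [4,8] S\PP   >
    [4,6] (S\PP)/NP   <
      [4,5] "cat" : PP
      [5,6] "slowly" : ((S\PP)/NP)\PP
    [6,8] NP   <
      [6,7] "song" : PP
      [7,8] "from" : NP\PP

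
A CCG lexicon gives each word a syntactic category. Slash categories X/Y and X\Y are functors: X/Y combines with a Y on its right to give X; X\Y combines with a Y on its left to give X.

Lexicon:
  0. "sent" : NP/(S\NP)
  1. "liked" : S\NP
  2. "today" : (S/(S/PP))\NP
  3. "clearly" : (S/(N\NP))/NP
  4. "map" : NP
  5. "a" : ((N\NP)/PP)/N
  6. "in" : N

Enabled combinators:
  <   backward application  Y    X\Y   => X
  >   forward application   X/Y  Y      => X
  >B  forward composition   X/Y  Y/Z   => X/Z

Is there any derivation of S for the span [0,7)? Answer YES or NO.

[0,7] S   >
  [0,3] S/(S/PP)   <
    [0,2] NP   >
      [0,1] "sent" : NP/(S\NP)
      [1,2] "liked" : S\NP
    [2,3] "today" : (S/(S/PP))\NP
  [3,7] S/PP   >B
    [3,5] S/(N\NP)   >
      [3,4] "clearly" : (S/(N\NP))/NP
      [4,5] "map" : NP
    [5,7] (N\NP)/PP   >
      [5,6] "a" : ((N\NP)/PP)/N
      [6,7] "in" : N

YES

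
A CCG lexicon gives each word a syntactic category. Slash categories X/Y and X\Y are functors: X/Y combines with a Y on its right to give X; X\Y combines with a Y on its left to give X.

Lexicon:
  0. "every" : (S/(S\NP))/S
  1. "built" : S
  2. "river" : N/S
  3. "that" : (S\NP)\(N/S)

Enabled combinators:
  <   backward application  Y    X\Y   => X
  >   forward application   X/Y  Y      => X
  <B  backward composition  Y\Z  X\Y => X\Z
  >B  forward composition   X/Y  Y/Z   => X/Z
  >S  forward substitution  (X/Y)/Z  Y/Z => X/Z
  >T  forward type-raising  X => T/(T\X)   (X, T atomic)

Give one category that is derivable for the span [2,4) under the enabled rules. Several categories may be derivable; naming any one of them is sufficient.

[0,4] S   >
  [0,2] S/(S\NP)   >
    [0,1] "every" : (S/(S\NP))/S
    [1,2] "built" : S
  [2,4] S\NP   <
    [2,3] "river" : N/S
    [3,4] "that" : (S\NP)\(N/S)

S\NP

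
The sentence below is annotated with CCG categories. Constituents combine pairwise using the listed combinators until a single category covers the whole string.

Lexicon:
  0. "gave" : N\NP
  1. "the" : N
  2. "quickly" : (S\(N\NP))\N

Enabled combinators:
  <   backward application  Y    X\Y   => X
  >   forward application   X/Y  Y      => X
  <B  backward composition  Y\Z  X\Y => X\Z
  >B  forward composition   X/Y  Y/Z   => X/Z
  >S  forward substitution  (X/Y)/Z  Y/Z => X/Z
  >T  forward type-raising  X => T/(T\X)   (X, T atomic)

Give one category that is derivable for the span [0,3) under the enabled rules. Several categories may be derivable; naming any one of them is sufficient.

S

[0,3] S   <
  [0,1] "gave" : N\NP
  [1,3] S\(N\NP)   <
    [1,2] "the" : N
    [2,3] "quickly" : (S\(N\NP))\N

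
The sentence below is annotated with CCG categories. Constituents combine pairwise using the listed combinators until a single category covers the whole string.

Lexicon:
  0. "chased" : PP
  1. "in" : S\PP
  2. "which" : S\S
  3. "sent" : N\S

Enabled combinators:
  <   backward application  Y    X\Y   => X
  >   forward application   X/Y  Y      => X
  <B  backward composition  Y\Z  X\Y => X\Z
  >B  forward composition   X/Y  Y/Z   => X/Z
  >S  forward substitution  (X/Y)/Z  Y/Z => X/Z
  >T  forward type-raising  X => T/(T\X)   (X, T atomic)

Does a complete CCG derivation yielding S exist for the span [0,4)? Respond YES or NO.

PP S\PP S\S N\S
CKY chart[0,4] = {N, N/(N\N), NP/(NP\N), PP/(PP\N), S/(S\N)}; S ∉ chart

NO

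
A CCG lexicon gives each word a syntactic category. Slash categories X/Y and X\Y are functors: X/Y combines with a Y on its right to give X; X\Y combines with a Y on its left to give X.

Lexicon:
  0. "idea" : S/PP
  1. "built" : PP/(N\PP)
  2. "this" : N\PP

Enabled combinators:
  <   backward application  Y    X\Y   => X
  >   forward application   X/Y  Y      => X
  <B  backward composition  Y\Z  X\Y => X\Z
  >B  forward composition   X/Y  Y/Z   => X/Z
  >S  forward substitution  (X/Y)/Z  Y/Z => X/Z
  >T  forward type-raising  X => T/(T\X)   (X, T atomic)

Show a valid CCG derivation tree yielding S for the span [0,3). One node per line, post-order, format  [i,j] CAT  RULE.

[0,3] S   >
  [0,1] "idea" : S/PP
  [1,3] PP   >
    [1,2] "built" : PP/(N\PP)
    [2,3] "this" : N\PP

[0,1] S/PP  lex  "idea"
[1,2] PP/(N\PP)  lex  "built"
[2,3] N\PP  lex  "this"
[1,3] PP  >  k=2
[0,3] S  >  k=1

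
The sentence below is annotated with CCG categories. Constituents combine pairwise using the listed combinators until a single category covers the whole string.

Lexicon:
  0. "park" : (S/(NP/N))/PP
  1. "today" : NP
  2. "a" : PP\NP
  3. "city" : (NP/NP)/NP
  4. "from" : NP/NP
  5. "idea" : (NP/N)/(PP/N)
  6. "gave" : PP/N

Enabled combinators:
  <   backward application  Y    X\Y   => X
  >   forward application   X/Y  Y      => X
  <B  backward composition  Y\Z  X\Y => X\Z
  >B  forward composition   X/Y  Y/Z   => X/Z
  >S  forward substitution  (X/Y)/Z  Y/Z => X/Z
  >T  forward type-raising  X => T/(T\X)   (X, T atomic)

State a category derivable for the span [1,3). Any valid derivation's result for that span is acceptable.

[0,7] S   >
  [0,3] S/(NP/N)   >
    [0,1] "park" : (S/(NP/N))/PP
    [1,3] PP   <
      [1,2] "today" : NP
      [2,3] "a" : PP\NP
  [3,7] NP/N   >B
    [3,5] NP/NP   >S
      [3,4] "city" : (NP/NP)/NP
      [4,5] "from" : NP/NP
    [5,7] NP/N   >
      [5,6] "idea" : (NP/N)/(PP/N)
      [6,7] "gave" : PP/N

PP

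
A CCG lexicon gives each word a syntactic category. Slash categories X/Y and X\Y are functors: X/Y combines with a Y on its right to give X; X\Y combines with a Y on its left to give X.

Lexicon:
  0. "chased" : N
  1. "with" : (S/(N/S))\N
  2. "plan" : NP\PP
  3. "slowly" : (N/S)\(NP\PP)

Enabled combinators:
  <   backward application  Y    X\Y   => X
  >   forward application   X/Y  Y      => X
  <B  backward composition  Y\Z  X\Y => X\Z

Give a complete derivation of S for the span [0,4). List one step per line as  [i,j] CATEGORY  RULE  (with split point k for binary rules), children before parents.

[0,1] N  lex  "chased"
[1,2] (S/(N/S))\N  lex  "with"
[0,2] S/(N/S)  <  k=1
[2,3] NP\PP  lex  "plan"
[3,4] (N/S)\(NP\PP)  lex  "slowly"
[2,4] N/S  <  k=3
[0,4] S  >  k=2

[0,4] S   >
  [0,2] S/(N/S)   <
    [0,1] "chased" : N
    [1,2] "with" : (S/(N/S))\N
  [2,4] N/S   <
    [2,3] "plan" : NP\PP
    [3,4] "slowly" : (N/S)\(NP\PP)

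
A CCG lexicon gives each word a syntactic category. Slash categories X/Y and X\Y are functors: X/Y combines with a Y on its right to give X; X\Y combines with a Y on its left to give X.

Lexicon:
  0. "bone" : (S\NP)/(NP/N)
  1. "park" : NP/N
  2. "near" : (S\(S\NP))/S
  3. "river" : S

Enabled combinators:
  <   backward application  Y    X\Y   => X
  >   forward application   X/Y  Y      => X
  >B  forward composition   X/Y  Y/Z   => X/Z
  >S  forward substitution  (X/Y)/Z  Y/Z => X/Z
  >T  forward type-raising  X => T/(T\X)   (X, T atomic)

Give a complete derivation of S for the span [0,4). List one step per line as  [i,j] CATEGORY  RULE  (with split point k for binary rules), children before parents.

[0,1] (S\NP)/(NP/N)  lex  "bone"
[1,2] NP/N  lex  "park"
[0,2] S\NP  >  k=1
[2,3] (S\(S\NP))/S  lex  "near"
[3,4] S  lex  "river"
[2,4] S\(S\NP)  >  k=3
[0,4] S  <  k=2

[0,4] S   <
  [0,2] S\NP   >
    [0,1] "bone" : (S\NP)/(NP/N)
    [1,2] "park" : NP/N
  [2,4] S\(S\NP)   >
    [2,3] "near" : (S\(S\NP))/S
    [3,4] "river" : S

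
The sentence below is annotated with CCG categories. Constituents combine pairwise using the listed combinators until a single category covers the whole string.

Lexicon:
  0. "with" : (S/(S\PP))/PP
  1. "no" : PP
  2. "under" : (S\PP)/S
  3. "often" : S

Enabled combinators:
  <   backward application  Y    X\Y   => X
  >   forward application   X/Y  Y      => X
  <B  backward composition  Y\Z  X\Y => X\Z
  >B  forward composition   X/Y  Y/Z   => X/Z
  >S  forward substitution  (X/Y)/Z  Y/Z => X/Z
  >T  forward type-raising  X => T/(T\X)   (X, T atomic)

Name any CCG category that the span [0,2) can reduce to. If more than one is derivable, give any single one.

[0,4] S   >
  [0,2] S/(S\PP)   >
    [0,1] "with" : (S/(S\PP))/PP
    [1,2] "no" : PP
  [2,4] S\PP   >
    [2,3] "under" : (S\PP)/S
    [3,4] "often" : S

S/(S\PP)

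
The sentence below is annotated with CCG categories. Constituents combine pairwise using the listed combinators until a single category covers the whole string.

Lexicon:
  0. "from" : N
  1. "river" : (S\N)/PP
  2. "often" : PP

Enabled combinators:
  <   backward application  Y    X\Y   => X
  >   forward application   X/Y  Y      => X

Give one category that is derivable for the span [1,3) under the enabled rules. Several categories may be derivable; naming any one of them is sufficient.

[0,3] S   <
  [0,1] "from" : N
  [1,3] S\N   >
    [1,2] "river" : (S\N)/PP
    [2,3] "often" : PP

S\N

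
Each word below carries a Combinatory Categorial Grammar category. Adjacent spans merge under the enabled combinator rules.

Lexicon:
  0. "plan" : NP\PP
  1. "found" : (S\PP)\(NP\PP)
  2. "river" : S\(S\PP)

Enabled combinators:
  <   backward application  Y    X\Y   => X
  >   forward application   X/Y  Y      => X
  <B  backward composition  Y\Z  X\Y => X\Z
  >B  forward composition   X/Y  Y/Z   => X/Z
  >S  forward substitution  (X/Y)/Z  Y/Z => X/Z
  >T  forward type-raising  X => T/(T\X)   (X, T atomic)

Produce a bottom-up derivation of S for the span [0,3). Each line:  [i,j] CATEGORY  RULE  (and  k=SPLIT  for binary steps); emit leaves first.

[0,1] NP\PP  lex  "plan"
[1,2] (S\PP)\(NP\PP)  lex  "found"
[0,2] S\PP  <  k=1
[2,3] S\(S\PP)  lex  "river"
[0,3] S  <  k=2

[0,3] S   <
  [0,2] S\PP   <
    [0,1] "plan" : NP\PP
    [1,2] "found" : (S\PP)\(NP\PP)
  [2,3] "river" : S\(S\PP)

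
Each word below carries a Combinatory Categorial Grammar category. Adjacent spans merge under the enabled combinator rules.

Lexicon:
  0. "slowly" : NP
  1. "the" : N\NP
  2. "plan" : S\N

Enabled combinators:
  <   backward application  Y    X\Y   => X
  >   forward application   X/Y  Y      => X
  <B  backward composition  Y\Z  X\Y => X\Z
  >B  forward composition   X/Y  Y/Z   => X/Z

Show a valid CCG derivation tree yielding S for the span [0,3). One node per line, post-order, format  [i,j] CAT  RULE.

[0,1] NP  lex  "slowly"
[1,2] N\NP  lex  "the"
[0,2] N  <  k=1
[2,3] S\N  lex  "plan"
[0,3] S  <  k=2

[0,3] S   <
  [0,2] N   <
    [0,1] "slowly" : NP
    [1,2] "the" : N\NP
  [2,3] "plan" : S\N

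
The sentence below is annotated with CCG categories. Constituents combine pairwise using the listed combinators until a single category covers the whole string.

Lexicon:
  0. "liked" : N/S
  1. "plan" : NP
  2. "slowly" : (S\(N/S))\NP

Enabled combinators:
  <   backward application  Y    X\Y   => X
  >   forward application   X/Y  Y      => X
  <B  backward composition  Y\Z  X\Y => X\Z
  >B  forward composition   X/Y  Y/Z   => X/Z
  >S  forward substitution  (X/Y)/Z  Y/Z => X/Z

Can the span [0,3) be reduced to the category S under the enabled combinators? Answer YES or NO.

[0,3] S   <
  [0,1] "liked" : N/S
  [1,3] S\(N/S)   <
    [1,2] "plan" : NP
    [2,3] "slowly" : (S\(N/S))\NP

YES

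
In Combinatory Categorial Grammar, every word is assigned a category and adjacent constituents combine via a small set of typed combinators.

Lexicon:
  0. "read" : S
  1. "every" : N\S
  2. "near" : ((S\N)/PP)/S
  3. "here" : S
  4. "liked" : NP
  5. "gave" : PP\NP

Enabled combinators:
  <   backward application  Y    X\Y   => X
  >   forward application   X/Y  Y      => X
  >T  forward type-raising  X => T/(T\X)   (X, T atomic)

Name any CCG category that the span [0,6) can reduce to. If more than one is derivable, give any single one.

S

[0,6] S   <
  [0,2] N   >
    [0,1] N/(N\S)   >T
      [0,1] "read" : S
    [1,2] "every" : N\S
  [2,6] S\N   >
    [2,4] (S\N)/PP   >
      [2,3] "near" : ((S\N)/PP)/S
      [3,4] "here" : S
    [4,6] PP   <
      [4,5] "liked" : NP
      [5,6] "gave" : PP\NP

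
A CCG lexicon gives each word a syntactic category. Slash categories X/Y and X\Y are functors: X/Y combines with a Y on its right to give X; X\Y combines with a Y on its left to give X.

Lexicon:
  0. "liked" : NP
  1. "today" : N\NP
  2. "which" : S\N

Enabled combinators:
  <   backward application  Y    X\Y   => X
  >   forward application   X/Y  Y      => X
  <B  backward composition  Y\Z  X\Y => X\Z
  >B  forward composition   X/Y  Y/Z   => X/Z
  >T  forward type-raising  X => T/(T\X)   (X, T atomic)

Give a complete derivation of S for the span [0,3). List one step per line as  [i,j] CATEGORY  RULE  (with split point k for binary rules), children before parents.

[0,3] S   <
  [0,2] N   <
    [0,1] "liked" : NP
    [1,2] "today" : N\NP
  [2,3] "which" : S\N

[0,1] NP  lex  "liked"
[1,2] N\NP  lex  "today"
[0,2] N  <  k=1
[2,3] S\N  lex  "which"
[0,3] S  <  k=2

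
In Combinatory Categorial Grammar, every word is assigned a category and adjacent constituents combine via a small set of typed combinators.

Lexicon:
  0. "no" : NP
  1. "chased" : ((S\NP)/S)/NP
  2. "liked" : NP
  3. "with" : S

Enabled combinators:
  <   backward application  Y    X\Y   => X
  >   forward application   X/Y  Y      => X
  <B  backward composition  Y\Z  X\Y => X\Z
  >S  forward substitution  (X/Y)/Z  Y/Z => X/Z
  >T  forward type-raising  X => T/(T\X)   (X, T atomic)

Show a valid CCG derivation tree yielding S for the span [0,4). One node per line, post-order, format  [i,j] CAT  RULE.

[0,1] NP  lex  "no"
[1,2] ((S\NP)/S)/NP  lex  "chased"
[2,3] NP  lex  "liked"
[1,3] (S\NP)/S  >  k=2
[3,4] S  lex  "with"
[1,4] S\NP  >  k=3
[0,4] S  <  k=1

[0,4] S   <
  [0,1] "no" : NP
  [1,4] S\NP   >
    [1,3] (S\NP)/S   >
      [1,2] "chased" : ((S\NP)/S)/NP
      [2,3] "liked" : NP
    [3,4] "with" : S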